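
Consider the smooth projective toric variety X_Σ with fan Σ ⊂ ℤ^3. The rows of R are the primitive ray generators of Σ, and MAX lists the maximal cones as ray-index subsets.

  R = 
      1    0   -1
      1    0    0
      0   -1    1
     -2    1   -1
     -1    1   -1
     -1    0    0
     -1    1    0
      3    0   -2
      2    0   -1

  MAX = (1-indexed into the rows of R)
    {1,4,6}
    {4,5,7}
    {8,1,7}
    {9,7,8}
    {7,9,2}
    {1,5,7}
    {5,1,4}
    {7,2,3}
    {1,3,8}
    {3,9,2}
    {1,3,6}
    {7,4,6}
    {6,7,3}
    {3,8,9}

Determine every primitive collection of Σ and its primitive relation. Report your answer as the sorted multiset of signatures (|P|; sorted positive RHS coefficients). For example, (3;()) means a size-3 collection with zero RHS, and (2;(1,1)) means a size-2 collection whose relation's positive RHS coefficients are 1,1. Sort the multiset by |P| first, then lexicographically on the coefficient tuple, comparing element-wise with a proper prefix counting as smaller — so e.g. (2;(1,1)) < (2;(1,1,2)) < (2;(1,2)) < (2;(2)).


The 20 primitive collections of Σ (r=9, n=3):

  P={2,6}:  v_{2} + v_{6} = 0  ⇒ sig = (2;())
  P={1,2}:  v_{1} + v_{2} = v_{9}  ⇒ sig = (2;(1))
  P={1,9}:  v_{1} + v_{9} = v_{8}  ⇒ sig = (2;(1))
  P={2,4}:  v_{2} + v_{4} = v_{5}  ⇒ sig = (2;(1))
  P={3,5}:  v_{3} + v_{5} = v_{6}  ⇒ sig = (2;(1))
  P={5,6}:  v_{5} + v_{6} = v_{4}  ⇒ sig = (2;(1))
  P={6,9}:  v_{6} + v_{9} = v_{1}  ⇒ sig = (2;(1))
  P={2,5}:  v_{2} + v_{5} = v_{1} + v_{7}  ⇒ sig = (2;(1,1))
  P={4,9}:  v_{4} + v_{9} = v_{1} + v_{5}  ⇒ sig = (2;(1,1))
  P={4,8}:  v_{4} + v_{8} = 2·v_{1} + v_{5}  ⇒ sig = (2;(1,2))
  P={5,9}:  v_{5} + v_{9} = 2·v_{1} + v_{7}  ⇒ sig = (2;(1,2))
  P={5,8}:  v_{5} + v_{8} = 3·v_{1} + v_{7}  ⇒ sig = (2;(1,3))
  P={2,8}:  v_{2} + v_{8} = 2·v_{9}  ⇒ sig = (2;(2))
  P={3,4}:  v_{3} + v_{4} = 2·v_{6}  ⇒ sig = (2;(2))
  P={6,8}:  v_{6} + v_{8} = 2·v_{1}  ⇒ sig = (2;(2))
  P={1,3,7}:  v_{1} + v_{3} + v_{7} = 0  ⇒ sig = (3;())
  P={1,6,7}:  v_{1} + v_{6} + v_{7} = v_{5}  ⇒ sig = (3;(1))
  P={3,7,8}:  v_{3} + v_{7} + v_{8} = v_{9}  ⇒ sig = (3;(1))
  P={3,7,9}:  v_{3} + v_{7} + v_{9} = v_{2}  ⇒ sig = (3;(1))
  P={1,4,7}:  v_{1} + v_{4} + v_{7} = 2·v_{5}  ⇒ sig = (3;(2))

Hence PRS(X_Σ) =
[(2;()), (2;(1)), (2;(1)), (2;(1)), (2;(1)), (2;(1)), (2;(1)), (2;(1,1)), (2;(1,1)), (2;(1,2)), (2;(1,2)), (2;(1,3)), (2;(2)), (2;(2)), (2;(2)), (3;()), (3;(1)), (3;(1)), (3;(1)), (3;(2))]


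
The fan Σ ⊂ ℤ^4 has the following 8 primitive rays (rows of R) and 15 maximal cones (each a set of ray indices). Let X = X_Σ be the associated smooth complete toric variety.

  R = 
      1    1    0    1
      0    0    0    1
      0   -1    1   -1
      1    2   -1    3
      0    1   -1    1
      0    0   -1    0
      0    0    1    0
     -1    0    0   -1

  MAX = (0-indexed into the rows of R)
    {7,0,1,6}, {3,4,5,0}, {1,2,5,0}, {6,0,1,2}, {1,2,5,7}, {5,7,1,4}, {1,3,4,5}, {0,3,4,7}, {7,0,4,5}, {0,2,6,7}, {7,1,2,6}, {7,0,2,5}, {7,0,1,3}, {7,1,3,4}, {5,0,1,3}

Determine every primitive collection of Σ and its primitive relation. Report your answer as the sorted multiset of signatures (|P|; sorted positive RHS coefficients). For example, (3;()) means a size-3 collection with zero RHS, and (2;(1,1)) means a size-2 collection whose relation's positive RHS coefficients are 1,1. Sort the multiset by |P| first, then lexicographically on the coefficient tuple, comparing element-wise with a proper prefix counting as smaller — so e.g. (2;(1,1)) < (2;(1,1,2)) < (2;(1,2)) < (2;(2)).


Primitive collections (9):

  P={2,4}:  v_{2} + v_{4} = 0 — sig = (2;())
  P={5,6}:  v_{5} + v_{6} = 0 — sig = (2;())
  P={2,3}:  v_{2} + v_{3} = v_{0} + v_{1} — sig = (2;(1,1))
  P={4,6}:  v_{4} + v_{6} = v_{0} + v_{1} + v_{7} — sig = (2;(1,1,1))
  P={3,6}:  v_{3} + v_{6} = 2·v_{0} + 2·v_{1} + v_{7} — sig = (2;(1,2,2))
  P={0,1,4}:  v_{0} + v_{1} + v_{4} = v_{3} — sig = (3;(1))
  P={3,5,7}:  v_{3} + v_{5} + v_{7} = 2·v_{4} — sig = (3;(2))
  P={0,1,2,7}:  v_{0} + v_{1} + v_{2} + v_{7} = v_{6} — sig = (4;(1))
  P={0,1,5,7}:  v_{0} + v_{1} + v_{5} + v_{7} = v_{4} — sig = (4;(1))

Hence PRS(X_Σ) =
    |P|=2: 5 collections, coeffs (), (), (1,1), (1,1,1), (1,2,2)
    |P|=3: 2 collections, coeffs (1), (2)
    |P|=4: 2 collections, coeffs (1), (1)


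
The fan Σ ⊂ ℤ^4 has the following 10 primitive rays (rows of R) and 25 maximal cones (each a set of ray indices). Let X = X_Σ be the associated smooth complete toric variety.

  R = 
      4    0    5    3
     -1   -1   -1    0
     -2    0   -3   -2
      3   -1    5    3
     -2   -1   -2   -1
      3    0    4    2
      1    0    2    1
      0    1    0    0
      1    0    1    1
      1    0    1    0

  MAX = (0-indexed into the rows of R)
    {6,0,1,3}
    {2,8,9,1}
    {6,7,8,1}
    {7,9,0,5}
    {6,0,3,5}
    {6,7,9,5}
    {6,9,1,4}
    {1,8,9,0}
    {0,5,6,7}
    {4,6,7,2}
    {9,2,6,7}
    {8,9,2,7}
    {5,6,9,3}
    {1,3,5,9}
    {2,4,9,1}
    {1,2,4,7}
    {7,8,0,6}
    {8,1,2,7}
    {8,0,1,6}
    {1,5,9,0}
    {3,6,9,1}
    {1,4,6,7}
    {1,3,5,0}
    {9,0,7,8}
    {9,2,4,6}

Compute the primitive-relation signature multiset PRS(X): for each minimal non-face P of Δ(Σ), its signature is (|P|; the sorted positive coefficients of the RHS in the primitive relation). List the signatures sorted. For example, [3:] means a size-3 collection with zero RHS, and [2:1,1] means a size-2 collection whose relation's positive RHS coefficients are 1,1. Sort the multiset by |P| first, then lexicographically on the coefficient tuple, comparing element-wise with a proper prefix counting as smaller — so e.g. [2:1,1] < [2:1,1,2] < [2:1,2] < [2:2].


The 20 primitive collections of Σ (r=10, n=4):

  P = {2,5}:  v_{2} + v_{5} = v_{9} ; sig = [2:1]
  P = {4,8}:  v_{4} + v_{8} = v_{1} ; sig = [2:1]
  P = {5,8}:  v_{5} + v_{8} = v_{0} ; sig = [2:1]
  P = {0,2}:  v_{0} + v_{2} = v_{8} + v_{9} ; sig = [2:1,1]
  P = {0,4}:  v_{0} + v_{4} = v_{1} + v_{5} ; sig = [2:1,1]
  P = {2,3}:  v_{2} + v_{3} = v_{1} + v_{6} + v_{9} ; sig = [2:1,1,1]
  P = {3,8}:  v_{3} + v_{8} = v_{0} + v_{1} + v_{6} ; sig = [2:1,1,1]
  P = {4,5}:  v_{4} + v_{5} = v_{1} + v_{6} + v_{9} ; sig = [2:1,1,1]
  P = {3,7}:  v_{3} + v_{7} = 2·v_{6} + v_{8} ; sig = [2:1,2]
  P = {3,4}:  v_{3} + v_{4} = 2·v_{1} + 2·v_{6} + v_{9} ; sig = [2:1,2,2]
  P = {1,7,9}:  v_{1} + v_{7} + v_{9} = 0 ; sig = [3:]
  P = {2,6,8}:  v_{2} + v_{6} + v_{8} = 0 ; sig = [3:]
  P = {1,2,6}:  v_{1} + v_{2} + v_{6} = v_{4} ; sig = [3:1]
  P = {1,5,6}:  v_{1} + v_{5} + v_{6} = v_{3} ; sig = [3:1]
  P = {6,8,9}:  v_{6} + v_{8} + v_{9} = v_{5} ; sig = [3:1]
  P = {1,5,7}:  v_{1} + v_{5} + v_{7} = v_{6} + v_{8} ; sig = [3:1,1]
  P = {4,7,9}:  v_{4} + v_{7} + v_{9} = v_{2} + v_{6} ; sig = [3:1,1]
  P = {0,1,7}:  v_{0} + v_{1} + v_{7} = v_{6} + 2·v_{8} ; sig = [3:1,2]
  P = {0,3,9}:  v_{0} + v_{3} + v_{9} = v_{1} + 3·v_{5} ; sig = [3:1,3]
  P = {0,6,9}:  v_{0} + v_{6} + v_{9} = 2·v_{5} ; sig = [3:2]

so the primitive-relation signature multiset is
    [2:1]
    [2:1]
    [2:1]
    [2:1,1]
    [2:1,1]
    [2:1,1,1]
    [2:1,1,1]
    [2:1,1,1]
    [2:1,2]
    [2:1,2,2]
    [3:]
    [3:]
    [3:1]
    [3:1]
    [3:1]
    [3:1,1]
    [3:1,1]
    [3:1,2]
    [3:1,3]
    [3:2]


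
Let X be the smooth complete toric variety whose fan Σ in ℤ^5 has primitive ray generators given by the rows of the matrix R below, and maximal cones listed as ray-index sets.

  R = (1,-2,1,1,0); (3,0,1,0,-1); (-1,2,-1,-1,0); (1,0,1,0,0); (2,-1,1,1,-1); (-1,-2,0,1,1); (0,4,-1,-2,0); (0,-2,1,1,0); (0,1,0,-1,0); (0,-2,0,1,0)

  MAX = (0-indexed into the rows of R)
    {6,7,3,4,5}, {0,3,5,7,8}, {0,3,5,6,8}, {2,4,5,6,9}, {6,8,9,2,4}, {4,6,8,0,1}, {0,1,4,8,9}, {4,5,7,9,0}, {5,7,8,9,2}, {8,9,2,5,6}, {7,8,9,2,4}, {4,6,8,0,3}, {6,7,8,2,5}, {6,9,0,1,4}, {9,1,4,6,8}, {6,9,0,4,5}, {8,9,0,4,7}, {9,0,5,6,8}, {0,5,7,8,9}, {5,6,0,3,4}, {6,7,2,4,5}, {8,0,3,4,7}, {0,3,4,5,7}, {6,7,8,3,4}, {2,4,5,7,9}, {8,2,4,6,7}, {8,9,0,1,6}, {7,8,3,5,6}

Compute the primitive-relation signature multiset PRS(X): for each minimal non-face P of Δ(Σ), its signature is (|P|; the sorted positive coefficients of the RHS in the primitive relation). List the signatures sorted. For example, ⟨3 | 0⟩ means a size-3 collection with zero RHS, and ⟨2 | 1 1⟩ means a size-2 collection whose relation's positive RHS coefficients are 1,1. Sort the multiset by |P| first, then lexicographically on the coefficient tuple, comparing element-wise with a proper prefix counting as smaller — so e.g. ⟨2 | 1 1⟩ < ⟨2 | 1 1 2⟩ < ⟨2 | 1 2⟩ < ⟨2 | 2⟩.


Minimal non-faces — 11 found among 10 rays, 28 max cones:

  {0,2}:  v_{0} + v_{2} = 0 — sig = ⟨2 | 0⟩
  {3,9}:  v_{3} + v_{9} = v_{0} — sig = ⟨2 | 1⟩
  {2,3}:  v_{2} + v_{3} = v_{6} + v_{7} — sig = ⟨2 | 1 1⟩
  {1,7}:  v_{1} + v_{7} = v_{0} + v_{4} + v_{8} — sig = ⟨2 | 1 1 1⟩
  {1,2}:  v_{1} + v_{2} = v_{4} + v_{6} + v_{8} + v_{9} — sig = ⟨2 | 1 1 1 1⟩
  {1,3}:  v_{1} + v_{3} = 2·v_{0} + v_{4} + v_{6} + v_{8} — sig = ⟨2 | 1 1 1 2⟩
  {1,5}:  v_{1} + v_{5} = 2·v_{0} + v_{6} + v_{9} — sig = ⟨2 | 1 1 2⟩
  {6,7,9}:  v_{6} + v_{7} + v_{9} = 0 — sig = ⟨3 | 0⟩
  {0,6,7}:  v_{0} + v_{6} + v_{7} = v_{3} — sig = ⟨3 | 1⟩
  {4,5,8}:  v_{4} + v_{5} + v_{8} = v_{0} — sig = ⟨3 | 1⟩
  {0,4,6,8,9}:  v_{0} + v_{4} + v_{6} + v_{8} + v_{9} = v_{1} — sig = ⟨5 | 1⟩

Signatures (|P|; sorted positive RHS coefficients), sorted:
[⟨2 | 0⟩, ⟨2 | 1⟩, ⟨2 | 1 1⟩, ⟨2 | 1 1 1⟩, ⟨2 | 1 1 1 1⟩, ⟨2 | 1 1 1 2⟩, ⟨2 | 1 1 2⟩, ⟨3 | 0⟩, ⟨3 | 1⟩, ⟨3 | 1⟩, ⟨5 | 1⟩]


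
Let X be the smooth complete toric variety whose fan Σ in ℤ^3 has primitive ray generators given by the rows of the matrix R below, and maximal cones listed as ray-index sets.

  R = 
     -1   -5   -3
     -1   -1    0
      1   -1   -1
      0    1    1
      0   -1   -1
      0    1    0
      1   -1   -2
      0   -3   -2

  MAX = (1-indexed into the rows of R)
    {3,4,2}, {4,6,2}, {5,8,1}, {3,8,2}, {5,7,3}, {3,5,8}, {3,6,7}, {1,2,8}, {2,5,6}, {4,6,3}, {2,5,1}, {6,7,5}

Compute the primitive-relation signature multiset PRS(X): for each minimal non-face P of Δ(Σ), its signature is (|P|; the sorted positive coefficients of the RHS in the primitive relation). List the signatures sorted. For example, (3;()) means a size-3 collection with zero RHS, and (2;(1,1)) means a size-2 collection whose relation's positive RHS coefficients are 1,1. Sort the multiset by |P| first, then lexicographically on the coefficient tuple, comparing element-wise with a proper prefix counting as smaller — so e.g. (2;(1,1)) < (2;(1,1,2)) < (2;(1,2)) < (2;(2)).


|primitive collections| = 14. Relations:

  {4,5}:  v_{4} + v_{5} = 0  ⇒ sig = (2;())
  {1,4}:  v_{1} + v_{4} = v_{2} + v_{8}  ⇒ sig = (2;(1,1))
  {4,7}:  v_{4} + v_{7} = v_{3} + v_{6}  ⇒ sig = (2;(1,1))
  {4,8}:  v_{4} + v_{8} = v_{2} + v_{3}  ⇒ sig = (2;(1,1))
  {1,6}:  v_{1} + v_{6} = v_{2} + 3·v_{5}  ⇒ sig = (2;(1,3))
  {1,7}:  v_{1} + v_{7} = 3·v_{5} + v_{8}  ⇒ sig = (2;(1,3))
  {7,8}:  v_{7} + v_{8} = v_{3} + 3·v_{5}  ⇒ sig = (2;(1,3))
  {1,3}:  v_{1} + v_{3} = 2·v_{8}  ⇒ sig = (2;(2))
  {2,7}:  v_{2} + v_{7} = 2·v_{5}  ⇒ sig = (2;(2))
  {6,8}:  v_{6} + v_{8} = 2·v_{5}  ⇒ sig = (2;(2))
  {2,3,5}:  v_{2} + v_{3} + v_{5} = v_{8}  ⇒ sig = (3;(1))
  {2,3,6}:  v_{2} + v_{3} + v_{6} = v_{5}  ⇒ sig = (3;(1))
  {2,5,8}:  v_{2} + v_{5} + v_{8} = v_{1}  ⇒ sig = (3;(1))
  {3,5,6}:  v_{3} + v_{5} + v_{6} = v_{7}  ⇒ sig = (3;(1))

Signatures (|P|; sorted positive RHS coefficients), sorted:
    |P|=2: 10 collections, coeffs (), (1,1), (1,1), (1,1), (1,3), (1,3), (1,3), (2), (2), (2)
    |P|=3: 4 collections, coeffs (1), (1), (1), (1)


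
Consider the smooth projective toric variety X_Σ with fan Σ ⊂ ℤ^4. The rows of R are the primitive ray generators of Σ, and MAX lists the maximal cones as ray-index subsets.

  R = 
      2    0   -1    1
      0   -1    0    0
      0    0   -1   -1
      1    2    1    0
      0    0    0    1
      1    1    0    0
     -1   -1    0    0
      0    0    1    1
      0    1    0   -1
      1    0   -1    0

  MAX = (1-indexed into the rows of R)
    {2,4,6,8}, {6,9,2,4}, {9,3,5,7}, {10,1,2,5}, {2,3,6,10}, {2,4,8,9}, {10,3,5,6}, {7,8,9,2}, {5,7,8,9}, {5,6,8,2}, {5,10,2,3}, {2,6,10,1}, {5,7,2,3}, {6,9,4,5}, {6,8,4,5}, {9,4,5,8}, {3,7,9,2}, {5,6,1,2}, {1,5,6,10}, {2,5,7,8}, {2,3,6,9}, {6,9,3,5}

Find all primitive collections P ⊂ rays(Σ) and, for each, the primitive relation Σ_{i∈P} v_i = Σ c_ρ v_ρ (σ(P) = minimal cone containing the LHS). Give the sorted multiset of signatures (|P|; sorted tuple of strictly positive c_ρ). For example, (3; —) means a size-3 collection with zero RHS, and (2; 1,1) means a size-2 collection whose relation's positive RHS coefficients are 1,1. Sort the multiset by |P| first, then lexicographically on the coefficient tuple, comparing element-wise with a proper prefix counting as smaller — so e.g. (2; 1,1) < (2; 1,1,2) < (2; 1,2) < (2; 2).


|primitive collections| = 18. Relations:

  P = {3,8}:  v_{3} + v_{8} = 0 — sig = (2; —)
  P = {6,7}:  v_{6} + v_{7} = 0 — sig = (2; —)
  P = {1,9}:  v_{1} + v_{9} = v_{6} + v_{10} — sig = (2; 1,1)
  P = {3,4}:  v_{3} + v_{4} = v_{6} + v_{9} — sig = (2; 1,1)
  P = {4,7}:  v_{4} + v_{7} = v_{8} + v_{9} — sig = (2; 1,1)
  P = {9,10}:  v_{9} + v_{10} = v_{3} + v_{6} — sig = (2; 1,1)
  P = {1,7}:  v_{1} + v_{7} = v_{2} + v_{5} + v_{10} — sig = (2; 1,1,1)
  P = {7,10}:  v_{7} + v_{10} = v_{2} + v_{3} + v_{5} — sig = (2; 1,1,1)
  P = {8,10}:  v_{8} + v_{10} = v_{2} + v_{5} + v_{6} — sig = (2; 1,1,1)
  P = {1,4}:  v_{1} + v_{4} = v_{2} + v_{5} + 3·v_{6} — sig = (2; 1,1,3)
  P = {1,3}:  v_{1} + v_{3} = 2·v_{10} — sig = (2; 2)
  P = {4,10}:  v_{4} + v_{10} = 2·v_{6} — sig = (2; 2)
  P = {1,8}:  v_{1} + v_{8} = 2·v_{2} + 2·v_{5} + 2·v_{6} — sig = (2; 2,2,2)
  P = {2,5,9}:  v_{2} + v_{5} + v_{9} = 0 — sig = (3; —)
  P = {6,8,9}:  v_{6} + v_{8} + v_{9} = v_{4} — sig = (3; 1)
  P = {2,4,5}:  v_{2} + v_{4} + v_{5} = v_{6} + v_{8} — sig = (3; 1,1)
  P = {2,3,5,6}:  v_{2} + v_{3} + v_{5} + v_{6} = v_{10} — sig = (4; 1)
  P = {2,5,6,10}:  v_{2} + v_{5} + v_{6} + v_{10} = v_{1} — sig = (4; 1)

so the primitive-relation signature multiset is
    (2; —)
    (2; —)
    (2; 1,1)
    (2; 1,1)
    (2; 1,1)
    (2; 1,1)
    (2; 1,1,1)
    (2; 1,1,1)
    (2; 1,1,1)
    (2; 1,1,3)
    (2; 2)
    (2; 2)
    (2; 2,2,2)
    (3; —)
    (3; 1)
    (3; 1,1)
    (4; 1)
    (4; 1)


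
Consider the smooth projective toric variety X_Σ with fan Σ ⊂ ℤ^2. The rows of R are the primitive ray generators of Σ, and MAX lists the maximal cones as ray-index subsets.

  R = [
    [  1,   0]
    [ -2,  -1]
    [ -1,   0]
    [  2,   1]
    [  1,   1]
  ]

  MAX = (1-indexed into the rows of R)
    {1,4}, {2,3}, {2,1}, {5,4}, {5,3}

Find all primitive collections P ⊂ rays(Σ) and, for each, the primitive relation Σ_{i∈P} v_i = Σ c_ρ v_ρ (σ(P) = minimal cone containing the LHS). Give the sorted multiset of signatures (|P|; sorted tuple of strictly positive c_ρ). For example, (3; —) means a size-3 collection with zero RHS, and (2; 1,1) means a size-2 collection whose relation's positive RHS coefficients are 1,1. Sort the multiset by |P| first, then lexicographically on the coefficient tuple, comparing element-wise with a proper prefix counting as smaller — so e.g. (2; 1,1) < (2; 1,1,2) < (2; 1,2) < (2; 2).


|primitive collections| = 5. Relations:

  • {1,3}:  v_{1} + v_{3} = 0 — sig = (2; —)
  • {2,4}:  v_{2} + v_{4} = 0 — sig = (2; —)
  • {1,5}:  v_{1} + v_{5} = v_{4} — sig = (2; 1)
  • {2,5}:  v_{2} + v_{5} = v_{3} — sig = (2; 1)
  • {3,4}:  v_{3} + v_{4} = v_{5} — sig = (2; 1)

Sorted signature multiset PRS(X):
    |P|=2: 5 collections, coeffs (), (), (1), (1), (1)


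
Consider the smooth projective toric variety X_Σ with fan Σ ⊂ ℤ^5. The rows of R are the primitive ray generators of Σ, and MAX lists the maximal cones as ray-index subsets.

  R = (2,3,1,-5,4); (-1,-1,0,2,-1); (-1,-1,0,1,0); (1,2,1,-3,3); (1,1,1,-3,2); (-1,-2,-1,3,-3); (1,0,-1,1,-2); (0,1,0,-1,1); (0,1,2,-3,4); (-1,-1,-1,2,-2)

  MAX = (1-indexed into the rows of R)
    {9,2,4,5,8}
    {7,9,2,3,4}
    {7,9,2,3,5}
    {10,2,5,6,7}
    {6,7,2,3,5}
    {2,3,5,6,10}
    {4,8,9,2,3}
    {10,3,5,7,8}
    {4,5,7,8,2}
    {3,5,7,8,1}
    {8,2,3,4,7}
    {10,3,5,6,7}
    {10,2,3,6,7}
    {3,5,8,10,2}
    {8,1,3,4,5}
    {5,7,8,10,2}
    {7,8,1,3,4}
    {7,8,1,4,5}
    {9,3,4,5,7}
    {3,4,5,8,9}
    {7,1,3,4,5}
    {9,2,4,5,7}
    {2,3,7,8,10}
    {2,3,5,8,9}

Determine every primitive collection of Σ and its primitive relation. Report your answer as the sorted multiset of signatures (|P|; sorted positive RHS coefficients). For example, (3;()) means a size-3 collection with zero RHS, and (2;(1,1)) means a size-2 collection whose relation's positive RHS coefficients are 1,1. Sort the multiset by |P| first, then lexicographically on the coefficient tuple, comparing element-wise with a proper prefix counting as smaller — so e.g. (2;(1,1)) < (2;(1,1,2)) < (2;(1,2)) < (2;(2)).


Δ(Σ) — 10 vertices, 14 min non-faces:

  P = {4,6}:  v_{4} + v_{6} = 0  so sig = (2;())
  P = {1,2}:  v_{1} + v_{2} = v_{4}  so sig = (2;(1))
  P = {4,10}:  v_{4} + v_{10} = v_{8}  so sig = (2;(1))
  P = {6,8}:  v_{6} + v_{8} = v_{10}  so sig = (2;(1))
  P = {6,9}:  v_{6} + v_{9} = v_{2} + v_{3} + v_{5}  so sig = (2;(1,1,1))
  P = {1,6}:  v_{1} + v_{6} = v_{3} + v_{5} + v_{7} + v_{8}  so sig = (2;(1,1,1,1))
  P = {9,10}:  v_{9} + v_{10} = v_{2} + v_{3} + v_{5} + v_{8}  so sig = (2;(1,1,1,1))
  P = {1,10}:  v_{1} + v_{10} = v_{3} + v_{5} + v_{7} + 2·v_{8}  so sig = (2;(1,1,1,2))
  P = {1,9}:  v_{1} + v_{9} = v_{3} + 2·v_{4} + v_{5}  so sig = (2;(1,1,2))
  P = {7,8,9}:  v_{7} + v_{8} + v_{9} = v_{4}  so sig = (3;(1))
  P = {2,3,4,5}:  v_{2} + v_{3} + v_{4} + v_{5} = v_{9}  so sig = (4;(1))
  P = {2,3,5,7,8}:  v_{2} + v_{3} + v_{5} + v_{7} + v_{8} = 0  so sig = (5;())
  P = {2,3,5,7,10}:  v_{2} + v_{3} + v_{5} + v_{7} + v_{10} = v_{6}  so sig = (5;(1))
  P = {3,4,5,7,8}:  v_{3} + v_{4} + v_{5} + v_{7} + v_{8} = v_{1}  so sig = (5;(1))

so the primitive-relation signature multiset is
    (2;())
    (2;(1))
    (2;(1))
    (2;(1))
    (2;(1,1,1))
    (2;(1,1,1,1))
    (2;(1,1,1,1))
    (2;(1,1,1,2))
    (2;(1,1,2))
    (3;(1))
    (4;(1))
    (5;())
    (5;(1))
    (5;(1))


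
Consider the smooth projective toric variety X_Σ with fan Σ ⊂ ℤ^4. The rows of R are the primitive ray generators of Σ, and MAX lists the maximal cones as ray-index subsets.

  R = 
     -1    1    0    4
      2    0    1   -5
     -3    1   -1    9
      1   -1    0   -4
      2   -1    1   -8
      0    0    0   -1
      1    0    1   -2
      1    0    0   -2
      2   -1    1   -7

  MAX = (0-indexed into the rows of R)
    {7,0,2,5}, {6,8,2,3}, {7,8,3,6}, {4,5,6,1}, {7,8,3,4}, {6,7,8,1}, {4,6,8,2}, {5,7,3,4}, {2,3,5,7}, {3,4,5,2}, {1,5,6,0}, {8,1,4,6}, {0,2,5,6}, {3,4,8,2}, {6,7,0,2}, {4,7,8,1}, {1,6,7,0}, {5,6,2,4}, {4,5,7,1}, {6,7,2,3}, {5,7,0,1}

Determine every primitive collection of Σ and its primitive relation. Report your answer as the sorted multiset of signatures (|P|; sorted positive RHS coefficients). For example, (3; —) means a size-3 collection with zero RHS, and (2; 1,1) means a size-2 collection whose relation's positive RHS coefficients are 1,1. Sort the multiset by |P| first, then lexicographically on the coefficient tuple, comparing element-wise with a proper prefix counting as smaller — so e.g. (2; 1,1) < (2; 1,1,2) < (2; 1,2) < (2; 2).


12 collections generate NE(X_Σ); each relation:

  {0,3}:  v_{0} + v_{3} = 0  ⇒ sig = (2; —)
  {1,2}:  v_{1} + v_{2} = v_{0}  ⇒ sig = (2; 1)
  {5,8}:  v_{5} + v_{8} = v_{4}  ⇒ sig = (2; 1)
  {0,8}:  v_{0} + v_{8} = v_{5} + v_{6}  ⇒ sig = (2; 1,1)
  {1,3}:  v_{1} + v_{3} = v_{7} + v_{8}  ⇒ sig = (2; 1,1)
  {0,4}:  v_{0} + v_{4} = 2·v_{5} + v_{6}  ⇒ sig = (2; 1,2)
  {2,7,8}:  v_{2} + v_{7} + v_{8} = 0  ⇒ sig = (3; —)
  {2,4,7}:  v_{2} + v_{4} + v_{7} = v_{5}  ⇒ sig = (3; 1)
  {3,5,6}:  v_{3} + v_{5} + v_{6} = v_{8}  ⇒ sig = (3; 1)
  {5,6,7}:  v_{5} + v_{6} + v_{7} = v_{1}  ⇒ sig = (3; 1)
  {4,6,7}:  v_{4} + v_{6} + v_{7} = v_{1} + v_{8}  ⇒ sig = (3; 1,1)
  {3,4,6}:  v_{3} + v_{4} + v_{6} = 2·v_{8}  ⇒ sig = (3; 2)

Sorted signature multiset PRS(X):
{ (2; —),  (2; 1) ×2,  (2; 1,1) ×2,  (2; 1,2),  (3; —),  (3; 1) ×3,  (3; 1,1),  (3; 2) }


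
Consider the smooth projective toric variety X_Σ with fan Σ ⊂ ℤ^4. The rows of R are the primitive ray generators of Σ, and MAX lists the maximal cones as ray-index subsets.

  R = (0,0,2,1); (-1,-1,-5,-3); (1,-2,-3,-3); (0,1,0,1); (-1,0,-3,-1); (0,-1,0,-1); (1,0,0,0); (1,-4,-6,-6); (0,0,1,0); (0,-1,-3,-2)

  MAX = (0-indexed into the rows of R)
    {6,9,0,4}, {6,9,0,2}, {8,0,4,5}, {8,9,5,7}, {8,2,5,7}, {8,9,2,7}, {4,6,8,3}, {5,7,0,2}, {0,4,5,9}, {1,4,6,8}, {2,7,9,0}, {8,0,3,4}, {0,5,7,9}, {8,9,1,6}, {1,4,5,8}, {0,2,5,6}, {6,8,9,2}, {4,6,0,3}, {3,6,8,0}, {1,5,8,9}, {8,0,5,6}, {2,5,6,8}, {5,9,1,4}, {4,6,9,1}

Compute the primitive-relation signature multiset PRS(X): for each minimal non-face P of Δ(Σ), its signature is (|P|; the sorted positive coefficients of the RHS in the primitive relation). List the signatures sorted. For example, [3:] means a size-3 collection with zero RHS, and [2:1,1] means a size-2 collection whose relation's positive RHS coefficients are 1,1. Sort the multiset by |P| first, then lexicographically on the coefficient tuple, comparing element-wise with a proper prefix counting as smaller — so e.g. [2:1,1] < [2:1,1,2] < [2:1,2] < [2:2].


The 20 primitive collections of Σ (r=10, n=4):

  • {3,5}:  v_{3} + v_{5} = 0 ; sig = [2:]
  • {0,1}:  v_{0} + v_{1} = v_{4} + v_{5} ; sig = [2:1,1]
  • {2,3}:  v_{2} + v_{3} = v_{6} + v_{9} ; sig = [2:1,1]
  • {3,7}:  v_{3} + v_{7} = v_{2} + v_{9} ; sig = [2:1,1]
  • {3,9}:  v_{3} + v_{9} = v_{4} + v_{6} ; sig = [2:1,1]
  • {1,3}:  v_{1} + v_{3} = 2·v_{4} + v_{6} + v_{8} ; sig = [2:1,1,2]
  • {1,7}:  v_{1} + v_{7} = v_{5} + v_{8} + 4·v_{9} ; sig = [2:1,1,4]
  • {1,2}:  v_{1} + v_{2} = v_{8} + 3·v_{9} ; sig = [2:1,3]
  • {4,7}:  v_{4} + v_{7} = v_{5} + 3·v_{9} ; sig = [2:1,3]
  • {2,4}:  v_{2} + v_{4} = 2·v_{9} ; sig = [2:2]
  • {6,7}:  v_{6} + v_{7} = 2·v_{2} ; sig = [2:2]
  • {0,8,9}:  v_{0} + v_{8} + v_{9} = v_{5} ; sig = [3:1]
  • {2,5,9}:  v_{2} + v_{5} + v_{9} = v_{7} ; sig = [3:1]
  • {4,5,6}:  v_{4} + v_{5} + v_{6} = v_{9} ; sig = [3:1]
  • {4,8,9}:  v_{4} + v_{8} + v_{9} = v_{1} ; sig = [3:1]
  • {5,6,9}:  v_{5} + v_{6} + v_{9} = v_{2} ; sig = [3:1]
  • {0,2,8}:  v_{0} + v_{2} + v_{8} = 2·v_{5} + v_{6} ; sig = [3:1,2]
  • {0,7,8}:  v_{0} + v_{7} + v_{8} = v_{2} + 2·v_{5} ; sig = [3:1,2]
  • {1,5,6}:  v_{1} + v_{5} + v_{6} = v_{8} + 2·v_{9} ; sig = [3:1,2]
  • {0,4,6,8}:  v_{0} + v_{4} + v_{6} + v_{8} = 0 ; sig = [4:]

Hence PRS(X_Σ) =
{ [2:],  [2:1,1] ×4,  [2:1,1,2],  [2:1,1,4],  [2:1,3] ×2,  [2:2] ×2,  [3:1] ×5,  [3:1,2] ×3,  [4:] }


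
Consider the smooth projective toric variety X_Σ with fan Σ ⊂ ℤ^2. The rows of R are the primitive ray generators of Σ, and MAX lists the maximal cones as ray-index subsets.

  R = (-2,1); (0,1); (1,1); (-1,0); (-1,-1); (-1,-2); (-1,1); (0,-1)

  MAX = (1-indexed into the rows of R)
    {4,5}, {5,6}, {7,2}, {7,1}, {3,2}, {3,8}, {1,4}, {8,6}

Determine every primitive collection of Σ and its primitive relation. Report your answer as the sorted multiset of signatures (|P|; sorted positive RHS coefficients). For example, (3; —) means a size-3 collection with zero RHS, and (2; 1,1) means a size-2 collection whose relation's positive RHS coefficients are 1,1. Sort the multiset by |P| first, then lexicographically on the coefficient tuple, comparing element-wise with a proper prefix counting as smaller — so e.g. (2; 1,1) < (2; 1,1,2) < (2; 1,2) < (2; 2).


20 collections generate NE(X_Σ); each relation:

  P = {2,8}:  v_{2} + v_{8} = 0  so sig = (2; —)
  P = {3,5}:  v_{3} + v_{5} = 0  so sig = (2; —)
  P = {2,4}:  v_{2} + v_{4} = v_{7}  so sig = (2; 1)
  P = {2,5}:  v_{2} + v_{5} = v_{4}  so sig = (2; 1)
  P = {2,6}:  v_{2} + v_{6} = v_{5}  so sig = (2; 1)
  P = {3,4}:  v_{3} + v_{4} = v_{2}  so sig = (2; 1)
  P = {3,6}:  v_{3} + v_{6} = v_{8}  so sig = (2; 1)
  P = {4,7}:  v_{4} + v_{7} = v_{1}  so sig = (2; 1)
  P = {4,8}:  v_{4} + v_{8} = v_{5}  so sig = (2; 1)
  P = {5,8}:  v_{5} + v_{8} = v_{6}  so sig = (2; 1)
  P = {7,8}:  v_{7} + v_{8} = v_{4}  so sig = (2; 1)
  P = {1,3}:  v_{1} + v_{3} = v_{2} + v_{7}  so sig = (2; 1,1)
  P = {6,7}:  v_{6} + v_{7} = v_{4} + v_{5}  so sig = (2; 1,1)
  P = {1,6}:  v_{1} + v_{6} = 2·v_{4} + v_{5}  so sig = (2; 1,2)
  P = {1,2}:  v_{1} + v_{2} = 2·v_{7}  so sig = (2; 2)
  P = {1,8}:  v_{1} + v_{8} = 2·v_{4}  so sig = (2; 2)
  P = {3,7}:  v_{3} + v_{7} = 2·v_{2}  so sig = (2; 2)
  P = {4,6}:  v_{4} + v_{6} = 2·v_{5}  so sig = (2; 2)
  P = {5,7}:  v_{5} + v_{7} = 2·v_{4}  so sig = (2; 2)
  P = {1,5}:  v_{1} + v_{5} = 3·v_{4}  so sig = (2; 3)

Signatures (|P|; sorted positive RHS coefficients), sorted:
    |P|=2: 20 collections, coeffs (), (), (1), (1), (1), (1), (1), (1), (1), (1), (1), (1,1), (1,1), (1,2), (2), (2), (2), (2), (2), (3)


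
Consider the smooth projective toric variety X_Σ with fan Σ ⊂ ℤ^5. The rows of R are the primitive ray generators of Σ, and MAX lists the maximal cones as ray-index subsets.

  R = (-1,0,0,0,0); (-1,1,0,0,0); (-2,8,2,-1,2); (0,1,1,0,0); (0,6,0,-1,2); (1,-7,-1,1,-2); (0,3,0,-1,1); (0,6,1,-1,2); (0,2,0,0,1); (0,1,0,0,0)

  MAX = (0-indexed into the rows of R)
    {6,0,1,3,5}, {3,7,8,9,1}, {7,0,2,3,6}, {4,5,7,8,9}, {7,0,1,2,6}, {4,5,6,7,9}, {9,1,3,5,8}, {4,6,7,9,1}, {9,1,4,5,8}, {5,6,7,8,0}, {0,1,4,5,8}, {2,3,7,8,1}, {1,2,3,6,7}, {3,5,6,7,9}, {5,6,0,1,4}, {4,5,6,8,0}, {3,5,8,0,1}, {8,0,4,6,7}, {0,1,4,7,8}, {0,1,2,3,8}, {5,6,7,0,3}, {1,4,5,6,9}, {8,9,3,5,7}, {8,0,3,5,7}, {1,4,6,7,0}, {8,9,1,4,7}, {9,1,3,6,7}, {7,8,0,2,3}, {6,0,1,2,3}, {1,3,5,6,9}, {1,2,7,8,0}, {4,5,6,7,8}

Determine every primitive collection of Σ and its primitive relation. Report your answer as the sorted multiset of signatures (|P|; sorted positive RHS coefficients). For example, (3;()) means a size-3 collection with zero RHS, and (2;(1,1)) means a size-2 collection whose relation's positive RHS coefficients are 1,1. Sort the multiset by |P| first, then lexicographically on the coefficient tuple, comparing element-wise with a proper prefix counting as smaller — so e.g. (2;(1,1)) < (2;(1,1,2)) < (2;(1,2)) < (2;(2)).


|primitive collections| = 12. Relations:

  • {0,9}:  v_{0} + v_{9} = v_{1}  ⇒ sig = (2;(1))
  • {2,5}:  v_{2} + v_{5} = v_{0} + v_{3}  ⇒ sig = (2;(1,1))
  • {3,4}:  v_{3} + v_{4} = v_{7} + v_{9}  ⇒ sig = (2;(1,1))
  • {2,9}:  v_{2} + v_{9} = 2·v_{1} + v_{3} + v_{7}  ⇒ sig = (2;(1,1,2))
  • {2,4}:  v_{2} + v_{4} = 2·v_{1} + 2·v_{7}  ⇒ sig = (2;(2,2))
  • {1,5,7}:  v_{1} + v_{5} + v_{7} = 0  ⇒ sig = (3;())
  • {3,6,8}:  v_{3} + v_{6} + v_{8} = v_{7}  ⇒ sig = (3;(1))
  • {6,8,9}:  v_{6} + v_{8} + v_{9} = v_{4}  ⇒ sig = (3;(1))
  • {1,6,8}:  v_{1} + v_{6} + v_{8} = v_{0} + v_{4}  ⇒ sig = (3;(1,1))
  • {2,6,8}:  v_{2} + v_{6} + v_{8} = v_{0} + v_{1} + 2·v_{7}  ⇒ sig = (3;(1,1,2))
  • {0,1,3,7}:  v_{0} + v_{1} + v_{3} + v_{7} = v_{2}  ⇒ sig = (4;(1))
  • {0,4,5,7}:  v_{0} + v_{4} + v_{5} + v_{7} = v_{6} + v_{8}  ⇒ sig = (4;(1,1))

Sorted signature multiset PRS(X):
    |P|=2: 5 collections, coeffs (1), (1,1), (1,1), (1,1,2), (2,2)
    |P|=3: 5 collections, coeffs (), (1), (1), (1,1), (1,1,2)
    |P|=4: 2 collections, coeffs (1), (1,1)


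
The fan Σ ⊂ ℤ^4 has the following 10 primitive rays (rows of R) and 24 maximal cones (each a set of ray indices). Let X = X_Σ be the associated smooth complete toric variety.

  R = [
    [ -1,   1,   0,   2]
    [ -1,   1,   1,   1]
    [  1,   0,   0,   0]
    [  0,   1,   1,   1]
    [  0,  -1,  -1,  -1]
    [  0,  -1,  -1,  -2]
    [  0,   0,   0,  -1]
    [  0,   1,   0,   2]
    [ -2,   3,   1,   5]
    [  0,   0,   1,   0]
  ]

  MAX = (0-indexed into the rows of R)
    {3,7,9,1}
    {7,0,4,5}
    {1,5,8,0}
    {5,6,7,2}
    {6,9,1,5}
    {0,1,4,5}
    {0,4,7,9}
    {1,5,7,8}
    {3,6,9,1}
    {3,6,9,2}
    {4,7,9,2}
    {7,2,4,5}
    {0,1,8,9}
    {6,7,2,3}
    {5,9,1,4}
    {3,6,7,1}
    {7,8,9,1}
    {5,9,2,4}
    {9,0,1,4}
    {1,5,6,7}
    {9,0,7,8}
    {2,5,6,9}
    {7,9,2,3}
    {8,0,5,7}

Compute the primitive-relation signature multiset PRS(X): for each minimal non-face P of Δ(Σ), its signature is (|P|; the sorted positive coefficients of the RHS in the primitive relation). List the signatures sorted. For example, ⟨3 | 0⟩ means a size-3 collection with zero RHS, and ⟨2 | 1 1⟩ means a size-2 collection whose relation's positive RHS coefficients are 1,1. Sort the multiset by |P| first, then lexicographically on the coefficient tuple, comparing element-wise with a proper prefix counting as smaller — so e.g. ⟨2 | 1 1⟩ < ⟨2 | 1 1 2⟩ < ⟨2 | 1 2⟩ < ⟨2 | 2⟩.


Minimal non-faces — 17 found among 10 rays, 24 max cones:

  • {3,4}:  v_{3} + v_{4} = 0  so sig = ⟨2 | 0⟩
  • {0,2}:  v_{0} + v_{2} = v_{7}  so sig = ⟨2 | 1⟩
  • {1,2}:  v_{1} + v_{2} = v_{3}  so sig = ⟨2 | 1⟩
  • {3,5}:  v_{3} + v_{5} = v_{6}  so sig = ⟨2 | 1⟩
  • {4,6}:  v_{4} + v_{6} = v_{5}  so sig = ⟨2 | 1⟩
  • {0,3}:  v_{0} + v_{3} = v_{1} + v_{7}  so sig = ⟨2 | 1 1⟩
  • {0,6}:  v_{0} + v_{6} = v_{1} + v_{5} + v_{7}  so sig = ⟨2 | 1 1 1⟩
  • {2,8}:  v_{2} + v_{8} = v_{1} + 2·v_{7}  so sig = ⟨2 | 1 2⟩
  • {6,8}:  v_{6} + v_{8} = 2·v_{1} + v_{5} + 2·v_{7}  so sig = ⟨2 | 1 2 2⟩
  • {4,8}:  v_{4} + v_{8} = 2·v_{0}  so sig = ⟨2 | 2⟩
  • {3,8}:  v_{3} + v_{8} = 2·v_{1} + 2·v_{7}  so sig = ⟨2 | 2 2⟩
  • {5,7,9}:  v_{5} + v_{7} + v_{9} = 0  so sig = ⟨3 | 0⟩
  • {0,1,7}:  v_{0} + v_{1} + v_{7} = v_{8}  so sig = ⟨3 | 1⟩
  • {1,4,7}:  v_{1} + v_{4} + v_{7} = v_{0}  so sig = ⟨3 | 1⟩
  • {6,7,9}:  v_{6} + v_{7} + v_{9} = v_{3}  so sig = ⟨3 | 1⟩
  • {0,5,9}:  v_{0} + v_{5} + v_{9} = v_{1} + v_{4}  so sig = ⟨3 | 1 1⟩
  • {5,8,9}:  v_{5} + v_{8} + v_{9} = v_{0} + v_{1}  so sig = ⟨3 | 1 1⟩

Sorted signature multiset PRS(X):
    |P|=2: 11 collections, coeffs (), (1), (1), (1), (1), (1,1), (1,1,1), (1,2), (1,2,2), (2), (2,2)
    |P|=3: 6 collections, coeffs (), (1), (1), (1), (1,1), (1,1)


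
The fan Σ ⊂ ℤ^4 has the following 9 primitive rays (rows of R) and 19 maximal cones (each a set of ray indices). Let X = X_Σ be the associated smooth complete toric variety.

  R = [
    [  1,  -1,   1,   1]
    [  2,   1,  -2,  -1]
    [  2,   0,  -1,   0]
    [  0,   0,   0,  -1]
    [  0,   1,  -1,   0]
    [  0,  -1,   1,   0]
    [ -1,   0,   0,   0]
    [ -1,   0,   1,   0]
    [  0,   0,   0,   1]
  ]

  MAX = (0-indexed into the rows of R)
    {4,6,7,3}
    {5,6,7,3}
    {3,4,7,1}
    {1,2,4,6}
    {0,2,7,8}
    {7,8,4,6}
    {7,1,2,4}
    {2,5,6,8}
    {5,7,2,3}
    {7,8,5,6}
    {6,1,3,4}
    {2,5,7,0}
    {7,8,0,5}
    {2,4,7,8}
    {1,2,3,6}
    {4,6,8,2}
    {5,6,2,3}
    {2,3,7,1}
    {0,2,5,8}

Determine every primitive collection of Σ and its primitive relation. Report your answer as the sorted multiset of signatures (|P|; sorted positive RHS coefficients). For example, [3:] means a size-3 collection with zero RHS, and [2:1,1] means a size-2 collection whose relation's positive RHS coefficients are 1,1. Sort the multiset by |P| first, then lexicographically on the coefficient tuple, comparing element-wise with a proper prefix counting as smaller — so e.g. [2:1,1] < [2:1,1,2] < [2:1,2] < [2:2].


|primitive collections| = 12. Relations:

  • {3,8}:  v_{3} + v_{8} = 0  ⇒ sig = [2:]
  • {4,5}:  v_{4} + v_{5} = 0  ⇒ sig = [2:]
  • {0,6}:  v_{0} + v_{6} = v_{5} + v_{8}  ⇒ sig = [2:1,1]
  • {1,5}:  v_{1} + v_{5} = v_{2} + v_{3}  ⇒ sig = [2:1,1]
  • {1,8}:  v_{1} + v_{8} = v_{2} + v_{4}  ⇒ sig = [2:1,1]
  • {0,3}:  v_{0} + v_{3} = v_{2} + v_{5} + v_{7}  ⇒ sig = [2:1,1,1]
  • {0,4}:  v_{0} + v_{4} = v_{2} + v_{7} + v_{8}  ⇒ sig = [2:1,1,1]
  • {0,1}:  v_{0} + v_{1} = 2·v_{2} + v_{7}  ⇒ sig = [2:1,2]
  • {2,6,7}:  v_{2} + v_{6} + v_{7} = 0  ⇒ sig = [3:]
  • {2,3,4}:  v_{2} + v_{3} + v_{4} = v_{1}  ⇒ sig = [3:1]
  • {1,6,7}:  v_{1} + v_{6} + v_{7} = v_{3} + v_{4}  ⇒ sig = [3:1,1]
  • {2,5,7,8}:  v_{2} + v_{5} + v_{7} + v_{8} = v_{0}  ⇒ sig = [4:1]

Signatures (|P|; sorted positive RHS coefficients), sorted:
    |P|=2: 8 collections, coeffs (), (), (1,1), (1,1), (1,1), (1,1,1), (1,1,1), (1,2)
    |P|=3: 3 collections, coeffs (), (1), (1,1)
    |P|=4: 1 collection, coeffs (1)


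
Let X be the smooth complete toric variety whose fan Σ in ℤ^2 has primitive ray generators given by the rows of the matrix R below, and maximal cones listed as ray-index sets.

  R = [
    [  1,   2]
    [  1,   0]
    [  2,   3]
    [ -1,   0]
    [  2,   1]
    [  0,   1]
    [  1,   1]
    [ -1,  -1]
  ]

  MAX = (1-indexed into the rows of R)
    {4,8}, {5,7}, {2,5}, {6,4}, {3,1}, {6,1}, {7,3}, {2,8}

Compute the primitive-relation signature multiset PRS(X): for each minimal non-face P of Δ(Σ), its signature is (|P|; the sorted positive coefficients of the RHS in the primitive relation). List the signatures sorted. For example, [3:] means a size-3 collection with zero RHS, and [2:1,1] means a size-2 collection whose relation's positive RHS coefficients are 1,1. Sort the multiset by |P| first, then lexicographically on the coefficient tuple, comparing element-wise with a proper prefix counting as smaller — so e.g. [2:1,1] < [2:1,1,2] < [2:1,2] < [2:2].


Σ has 20 primitive collections:

  P={2,4}:  v_{2} + v_{4} = 0 ; sig = [2:]
  P={7,8}:  v_{7} + v_{8} = 0 ; sig = [2:]
  P={1,7}:  v_{1} + v_{7} = v_{3} ; sig = [2:1]
  P={1,8}:  v_{1} + v_{8} = v_{6} ; sig = [2:1]
  P={2,6}:  v_{2} + v_{6} = v_{7} ; sig = [2:1]
  P={2,7}:  v_{2} + v_{7} = v_{5} ; sig = [2:1]
  P={3,8}:  v_{3} + v_{8} = v_{1} ; sig = [2:1]
  P={4,5}:  v_{4} + v_{5} = v_{7} ; sig = [2:1]
  P={4,7}:  v_{4} + v_{7} = v_{6} ; sig = [2:1]
  P={5,8}:  v_{5} + v_{8} = v_{2} ; sig = [2:1]
  P={6,7}:  v_{6} + v_{7} = v_{1} ; sig = [2:1]
  P={6,8}:  v_{6} + v_{8} = v_{4} ; sig = [2:1]
  P={3,4}:  v_{3} + v_{4} = v_{1} + v_{6} ; sig = [2:1,1]
  P={1,2}:  v_{1} + v_{2} = 2·v_{7} ; sig = [2:2]
  P={1,4}:  v_{1} + v_{4} = 2·v_{6} ; sig = [2:2]
  P={3,6}:  v_{3} + v_{6} = 2·v_{1} ; sig = [2:2]
  P={5,6}:  v_{5} + v_{6} = 2·v_{7} ; sig = [2:2]
  P={1,5}:  v_{1} + v_{5} = 3·v_{7} ; sig = [2:3]
  P={2,3}:  v_{2} + v_{3} = 3·v_{7} ; sig = [2:3]
  P={3,5}:  v_{3} + v_{5} = 4·v_{7} ; sig = [2:4]

Hence PRS(X_Σ) =
    [2:]
    [2:]
    [2:1]
    [2:1]
    [2:1]
    [2:1]
    [2:1]
    [2:1]
    [2:1]
    [2:1]
    [2:1]
    [2:1]
    [2:1,1]
    [2:2]
    [2:2]
    [2:2]
    [2:2]
    [2:3]
    [2:3]
    [2:4]


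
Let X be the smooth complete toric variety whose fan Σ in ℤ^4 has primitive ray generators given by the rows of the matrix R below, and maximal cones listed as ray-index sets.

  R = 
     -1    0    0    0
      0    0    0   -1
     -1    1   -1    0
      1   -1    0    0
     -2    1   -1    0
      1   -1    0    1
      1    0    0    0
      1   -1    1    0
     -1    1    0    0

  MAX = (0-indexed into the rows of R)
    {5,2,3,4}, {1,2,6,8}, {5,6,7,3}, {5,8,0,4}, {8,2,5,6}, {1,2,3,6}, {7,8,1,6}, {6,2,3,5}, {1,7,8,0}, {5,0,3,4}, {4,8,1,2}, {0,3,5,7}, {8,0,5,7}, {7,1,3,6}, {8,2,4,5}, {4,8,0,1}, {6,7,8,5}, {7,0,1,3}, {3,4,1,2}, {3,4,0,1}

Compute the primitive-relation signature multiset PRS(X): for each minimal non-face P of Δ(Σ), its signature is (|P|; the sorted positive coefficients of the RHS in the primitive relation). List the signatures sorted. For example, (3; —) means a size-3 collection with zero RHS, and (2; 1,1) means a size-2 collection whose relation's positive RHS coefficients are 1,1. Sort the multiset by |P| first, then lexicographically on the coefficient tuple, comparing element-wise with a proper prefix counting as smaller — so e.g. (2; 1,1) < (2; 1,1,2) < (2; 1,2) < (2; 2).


7 collections generate NE(X_Σ); each relation:

  {0,6}:  v_{0} + v_{6} = 0  ⇒ sig = (2; —)
  {2,7}:  v_{2} + v_{7} = 0  ⇒ sig = (2; —)
  {3,8}:  v_{3} + v_{8} = 0  ⇒ sig = (2; —)
  {0,2}:  v_{0} + v_{2} = v_{4}  ⇒ sig = (2; 1)
  {1,5}:  v_{1} + v_{5} = v_{3}  ⇒ sig = (2; 1)
  {4,6}:  v_{4} + v_{6} = v_{2}  ⇒ sig = (2; 1)
  {4,7}:  v_{4} + v_{7} = v_{0}  ⇒ sig = (2; 1)

Sorted signature multiset PRS(X):
[(2; —), (2; —), (2; —), (2; 1), (2; 1), (2; 1), (2; 1)]


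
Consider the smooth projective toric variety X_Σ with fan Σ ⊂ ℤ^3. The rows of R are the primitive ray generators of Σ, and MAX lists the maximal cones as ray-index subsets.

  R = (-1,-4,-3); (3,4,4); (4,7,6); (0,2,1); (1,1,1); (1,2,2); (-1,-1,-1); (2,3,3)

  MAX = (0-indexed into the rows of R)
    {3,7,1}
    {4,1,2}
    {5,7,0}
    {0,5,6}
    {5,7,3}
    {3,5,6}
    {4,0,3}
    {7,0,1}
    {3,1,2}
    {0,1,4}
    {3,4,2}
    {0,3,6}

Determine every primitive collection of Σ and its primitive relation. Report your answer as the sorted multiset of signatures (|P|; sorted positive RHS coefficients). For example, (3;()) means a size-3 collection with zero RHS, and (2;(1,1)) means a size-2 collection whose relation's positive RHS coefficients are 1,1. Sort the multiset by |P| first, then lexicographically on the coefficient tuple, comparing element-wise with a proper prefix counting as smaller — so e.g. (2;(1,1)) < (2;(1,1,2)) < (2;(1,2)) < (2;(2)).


|primitive collections| = 14. Relations:

  P={4,6}:  v_{4} + v_{6} = 0 ; sig = (2;())
  P={1,6}:  v_{1} + v_{6} = v_{7} ; sig = (2;(1))
  P={4,5}:  v_{4} + v_{5} = v_{7} ; sig = (2;(1))
  P={4,7}:  v_{4} + v_{7} = v_{1} ; sig = (2;(1))
  P={6,7}:  v_{6} + v_{7} = v_{5} ; sig = (2;(1))
  P={2,6}:  v_{2} + v_{6} = v_{1} + v_{3} ; sig = (2;(1,1))
  P={2,5}:  v_{2} + v_{5} = v_{1} + v_{3} + v_{7} ; sig = (2;(1,1,1))
  P={2,7}:  v_{2} + v_{7} = 2·v_{1} + v_{3} ; sig = (2;(1,2))
  P={1,5}:  v_{1} + v_{5} = 2·v_{7} ; sig = (2;(2))
  P={0,2}:  v_{0} + v_{2} = 3·v_{4} ; sig = (2;(3))
  P={0,3,5}:  v_{0} + v_{3} + v_{5} = 0 ; sig = (3;())
  P={0,3,7}:  v_{0} + v_{3} + v_{7} = v_{4} ; sig = (3;(1))
  P={1,3,4}:  v_{1} + v_{3} + v_{4} = v_{2} ; sig = (3;(1))
  P={0,1,3}:  v_{0} + v_{1} + v_{3} = 2·v_{4} ; sig = (3;(2))

Hence PRS(X_Σ) =
{ (2;()),  (2;(1)) ×4,  (2;(1,1)),  (2;(1,1,1)),  (2;(1,2)),  (2;(2)),  (2;(3)),  (3;()),  (3;(1)) ×2,  (3;(2)) }


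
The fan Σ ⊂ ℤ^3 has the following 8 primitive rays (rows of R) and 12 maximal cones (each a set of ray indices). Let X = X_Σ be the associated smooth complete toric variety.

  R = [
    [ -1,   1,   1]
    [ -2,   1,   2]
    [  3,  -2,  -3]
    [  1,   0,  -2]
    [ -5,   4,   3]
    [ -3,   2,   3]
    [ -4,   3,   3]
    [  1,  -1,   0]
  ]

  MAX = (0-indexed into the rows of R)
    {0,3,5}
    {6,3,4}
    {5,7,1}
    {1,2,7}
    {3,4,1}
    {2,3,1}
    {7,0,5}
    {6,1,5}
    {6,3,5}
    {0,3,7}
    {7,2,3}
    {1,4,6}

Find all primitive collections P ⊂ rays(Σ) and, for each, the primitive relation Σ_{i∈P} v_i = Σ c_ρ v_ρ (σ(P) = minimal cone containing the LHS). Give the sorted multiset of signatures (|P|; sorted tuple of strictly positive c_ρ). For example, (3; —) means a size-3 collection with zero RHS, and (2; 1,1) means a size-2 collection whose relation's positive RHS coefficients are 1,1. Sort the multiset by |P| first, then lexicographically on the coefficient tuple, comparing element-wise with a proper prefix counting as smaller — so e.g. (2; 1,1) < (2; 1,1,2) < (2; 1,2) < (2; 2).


The 14 primitive collections of Σ (r=8, n=3):

  • {2,5}:  v_{2} + v_{5} = 0 ; sig = (2; —)
  • {0,1}:  v_{0} + v_{1} = v_{5} ; sig = (2; 1)
  • {4,7}:  v_{4} + v_{7} = v_{6} ; sig = (2; 1)
  • {6,7}:  v_{6} + v_{7} = v_{5} ; sig = (2; 1)
  • {0,2}:  v_{0} + v_{2} = v_{3} + v_{7} ; sig = (2; 1,1)
  • {2,6}:  v_{2} + v_{6} = v_{1} + v_{3} ; sig = (2; 1,1)
  • {0,4}:  v_{0} + v_{4} = v_{3} + v_{5} + v_{6} ; sig = (2; 1,1,1)
  • {0,6}:  v_{0} + v_{6} = v_{3} + 2·v_{5} ; sig = (2; 1,2)
  • {4,5}:  v_{4} + v_{5} = 2·v_{6} ; sig = (2; 2)
  • {2,4}:  v_{2} + v_{4} = 2·v_{1} + 2·v_{3} ; sig = (2; 2,2)
  • {1,3,7}:  v_{1} + v_{3} + v_{7} = 0 ; sig = (3; —)
  • {1,3,5}:  v_{1} + v_{3} + v_{5} = v_{6} ; sig = (3; 1)
  • {1,3,6}:  v_{1} + v_{3} + v_{6} = v_{4} ; sig = (3; 1)
  • {3,5,7}:  v_{3} + v_{5} + v_{7} = v_{0} ; sig = (3; 1)

Sorted signature multiset PRS(X):
{ (2; —),  (2; 1) ×3,  (2; 1,1) ×2,  (2; 1,1,1),  (2; 1,2),  (2; 2),  (2; 2,2),  (3; —),  (3; 1) ×3 }
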